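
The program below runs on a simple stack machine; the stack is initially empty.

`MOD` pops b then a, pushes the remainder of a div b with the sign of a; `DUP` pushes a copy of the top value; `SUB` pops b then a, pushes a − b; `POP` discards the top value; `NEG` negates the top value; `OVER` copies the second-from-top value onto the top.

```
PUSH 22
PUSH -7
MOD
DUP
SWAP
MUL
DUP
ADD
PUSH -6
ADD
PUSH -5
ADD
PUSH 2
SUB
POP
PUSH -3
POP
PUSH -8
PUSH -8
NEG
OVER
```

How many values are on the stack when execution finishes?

PUSH 22 → [22]
PUSH -7 → [22, -7]
MOD     → [1]
DUP     → [1, 1]
SWAP    → [1, 1]
MUL     → [1]
DUP     → [1, 1]
ADD     → [2]
PUSH -6 → [2, -6]
ADD     → [-4]
PUSH -5 → [-4, -5]
ADD     → [-9]
PUSH 2  → [-9, 2]
SUB     → [-11]
POP     → []
PUSH -3 → [-3]
POP     → []
PUSH -8 → [-8]
PUSH -8 → [-8, -8]
NEG     → [-8, 8]
OVER    → [-8, 8, -8]

3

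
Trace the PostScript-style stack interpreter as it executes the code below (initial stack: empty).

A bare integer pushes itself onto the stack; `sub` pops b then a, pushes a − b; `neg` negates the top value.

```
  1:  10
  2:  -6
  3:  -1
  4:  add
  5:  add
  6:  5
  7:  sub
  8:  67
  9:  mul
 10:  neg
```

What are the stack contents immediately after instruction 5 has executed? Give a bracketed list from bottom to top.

[3]

10  -> 10
-6  -> 10 -6
-1  -> 10 -6 -1
add -> 10 -7
add -> 3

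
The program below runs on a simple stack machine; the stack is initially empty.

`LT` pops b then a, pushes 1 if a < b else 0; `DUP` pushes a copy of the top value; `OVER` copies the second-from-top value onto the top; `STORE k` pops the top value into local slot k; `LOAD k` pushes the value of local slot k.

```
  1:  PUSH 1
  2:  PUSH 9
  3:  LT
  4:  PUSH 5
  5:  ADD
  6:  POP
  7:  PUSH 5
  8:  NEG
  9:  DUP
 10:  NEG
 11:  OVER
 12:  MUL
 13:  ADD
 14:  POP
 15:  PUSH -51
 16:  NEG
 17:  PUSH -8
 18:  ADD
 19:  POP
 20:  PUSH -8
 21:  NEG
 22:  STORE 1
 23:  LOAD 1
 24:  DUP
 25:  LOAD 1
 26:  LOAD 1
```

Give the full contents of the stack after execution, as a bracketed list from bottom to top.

PUSH 1    [1]
PUSH 9    [1, 9]
LT        [1]
PUSH 5    [1, 5]
ADD       [6]
POP       []
PUSH 5    [5]
NEG       [-5]
DUP       [-5, -5]
NEG       [-5, 5]
OVER      [-5, 5, -5]
MUL       [-5, -25]
ADD       [-30]
POP       []
PUSH -51  [-51]
NEG       [51]
PUSH -8   [51, -8]
ADD       [43]
POP       []
PUSH -8   [-8]
NEG       [8]
STORE 1   []
LOAD 1    [8]
DUP       [8, 8]
LOAD 1    [8, 8, 8]
LOAD 1    [8, 8, 8, 8]

[8, 8, 8, 8]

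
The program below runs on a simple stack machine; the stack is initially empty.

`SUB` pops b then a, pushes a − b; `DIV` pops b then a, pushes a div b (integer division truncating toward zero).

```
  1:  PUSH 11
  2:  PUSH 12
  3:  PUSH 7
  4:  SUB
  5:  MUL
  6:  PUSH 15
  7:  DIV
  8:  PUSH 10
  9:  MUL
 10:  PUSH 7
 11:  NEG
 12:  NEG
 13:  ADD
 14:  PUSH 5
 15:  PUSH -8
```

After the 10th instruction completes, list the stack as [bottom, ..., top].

PUSH 11  [11]
PUSH 12  [11, 12]
PUSH 7   [11, 12, 7]
SUB      [11, 5]
MUL      [55]
PUSH 15  [55, 15]
DIV      [3]
PUSH 10  [3, 10]
MUL      [30]
PUSH 7   [30, 7]

[30, 7]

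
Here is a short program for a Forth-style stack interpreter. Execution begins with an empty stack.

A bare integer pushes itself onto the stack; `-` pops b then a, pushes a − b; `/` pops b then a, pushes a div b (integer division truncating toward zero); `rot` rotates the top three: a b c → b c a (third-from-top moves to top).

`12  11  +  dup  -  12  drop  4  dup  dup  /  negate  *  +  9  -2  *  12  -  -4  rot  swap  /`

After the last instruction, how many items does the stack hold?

2

12     → [12]
11     → [12, 11]
+      → [23]
dup    → [23, 23]
-      → [0]
12     → [0, 12]
drop   → [0]
4      → [0, 4]
dup    → [0, 4, 4]
dup    → [0, 4, 4, 4]
/      → [0, 4, 1]
negate → [0, 4, -1]
*      → [0, -4]
+      → [-4]
9      → [-4, 9]
-2     → [-4, 9, -2]
*      → [-4, -18]
12     → [-4, -18, 12]
-      → [-4, -30]
-4     → [-4, -30, -4]
rot    → [-30, -4, -4]
swap   → [-30, -4, -4]
/      → [-30, 1]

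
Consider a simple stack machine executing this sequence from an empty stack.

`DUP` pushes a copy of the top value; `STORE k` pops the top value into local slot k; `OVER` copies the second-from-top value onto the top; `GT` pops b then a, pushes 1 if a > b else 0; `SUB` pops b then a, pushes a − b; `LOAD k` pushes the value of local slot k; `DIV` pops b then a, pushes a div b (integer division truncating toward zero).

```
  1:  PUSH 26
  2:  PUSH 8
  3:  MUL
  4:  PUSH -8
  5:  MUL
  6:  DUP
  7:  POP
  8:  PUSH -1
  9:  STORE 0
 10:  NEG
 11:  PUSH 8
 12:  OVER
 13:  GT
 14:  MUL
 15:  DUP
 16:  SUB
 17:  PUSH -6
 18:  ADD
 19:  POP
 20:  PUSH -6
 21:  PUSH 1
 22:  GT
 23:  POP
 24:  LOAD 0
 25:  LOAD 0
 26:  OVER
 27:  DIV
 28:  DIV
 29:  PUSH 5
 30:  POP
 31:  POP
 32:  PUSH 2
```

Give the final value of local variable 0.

PUSH 26 → [26]
PUSH 8  → [26, 8]
MUL     → [208]
PUSH -8 → [208, -8]
MUL     → [-1664]
DUP     → [-1664, -1664]
POP     → [-1664]
PUSH -1 → [-1664, -1]
STORE 0 → [-1664]
NEG     → [1664]
PUSH 8  → [1664, 8]
OVER    → [1664, 8, 1664]
GT      → [1664, 0]
MUL     → [0]
DUP     → [0, 0]
SUB     → [0]
PUSH -6 → [0, -6]
ADD     → [-6]
POP     → []
PUSH -6 → [-6]
PUSH 1  → [-6, 1]
GT      → [0]
POP     → []
LOAD 0  → [-1]
LOAD 0  → [-1, -1]
OVER    → [-1, -1, -1]
DIV     → [-1, 1]
DIV     → [-1]
PUSH 5  → [-1, 5]
POP     → [-1]
POP     → []
PUSH 2  → [2]

-1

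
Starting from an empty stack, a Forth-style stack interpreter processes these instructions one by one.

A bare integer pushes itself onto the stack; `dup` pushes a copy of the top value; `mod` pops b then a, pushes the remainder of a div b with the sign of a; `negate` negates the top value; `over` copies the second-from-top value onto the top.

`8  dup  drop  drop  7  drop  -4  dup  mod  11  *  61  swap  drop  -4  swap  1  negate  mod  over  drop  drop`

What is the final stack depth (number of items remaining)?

8       8
dup     8 8
drop    8
drop    (empty)
7       7
drop    (empty)
-4      -4
dup     -4 -4
mod     0
11      0 11
*       0
61      0 61
swap    61 0
drop    61
-4      61 -4
swap    -4 61
1       -4 61 1
negate  -4 61 -1
mod     -4 0
over    -4 0 -4
drop    -4 0
drop    -4

1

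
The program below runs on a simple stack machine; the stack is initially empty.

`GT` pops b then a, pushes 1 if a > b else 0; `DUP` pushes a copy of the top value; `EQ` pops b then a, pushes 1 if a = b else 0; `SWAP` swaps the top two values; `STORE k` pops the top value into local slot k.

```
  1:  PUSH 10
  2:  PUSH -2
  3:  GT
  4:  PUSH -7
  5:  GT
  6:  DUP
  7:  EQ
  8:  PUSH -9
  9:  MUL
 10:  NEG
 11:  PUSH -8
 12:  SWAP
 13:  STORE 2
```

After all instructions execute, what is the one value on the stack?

PUSH 10  [10]
PUSH -2  [10, -2]
GT       [1]
PUSH -7  [1, -7]
GT       [1]
DUP      [1, 1]
EQ       [1]
PUSH -9  [1, -9]
MUL      [-9]
NEG      [9]
PUSH -8  [9, -8]
SWAP     [-8, 9]
STORE 2  [-8]

-8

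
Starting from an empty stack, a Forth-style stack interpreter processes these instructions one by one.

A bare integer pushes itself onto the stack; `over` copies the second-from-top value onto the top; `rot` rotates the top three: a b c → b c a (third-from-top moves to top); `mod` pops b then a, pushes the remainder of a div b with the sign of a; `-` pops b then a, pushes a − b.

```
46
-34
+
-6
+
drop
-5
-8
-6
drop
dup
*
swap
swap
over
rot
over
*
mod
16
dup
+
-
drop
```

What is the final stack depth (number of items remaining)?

46   -> 46
-34  -> 46 -34
+    -> 12
-6   -> 12 -6
+    -> 6
drop -> (empty)
-5   -> -5
-8   -> -5 -8
-6   -> -5 -8 -6
drop -> -5 -8
dup  -> -5 -8 -8
*    -> -5 64
swap -> 64 -5
swap -> -5 64
over -> -5 64 -5
rot  -> 64 -5 -5
over -> 64 -5 -5 -5
*    -> 64 -5 25
mod  -> 64 -5
16   -> 64 -5 16
dup  -> 64 -5 16 16
+    -> 64 -5 32
-    -> 64 -37
drop -> 64

1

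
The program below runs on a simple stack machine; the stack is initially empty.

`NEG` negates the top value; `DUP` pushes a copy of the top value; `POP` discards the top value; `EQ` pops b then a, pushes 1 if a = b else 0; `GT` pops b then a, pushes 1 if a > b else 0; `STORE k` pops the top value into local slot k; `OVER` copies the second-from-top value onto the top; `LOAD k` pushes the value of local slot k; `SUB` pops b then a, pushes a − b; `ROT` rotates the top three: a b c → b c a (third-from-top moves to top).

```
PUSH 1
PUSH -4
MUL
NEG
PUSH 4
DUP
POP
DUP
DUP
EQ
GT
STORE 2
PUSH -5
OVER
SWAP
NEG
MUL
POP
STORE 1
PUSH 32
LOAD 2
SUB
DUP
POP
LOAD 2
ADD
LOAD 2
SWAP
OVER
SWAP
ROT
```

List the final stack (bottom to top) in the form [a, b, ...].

PUSH 1   1
PUSH -4  1 -4
MUL      -4
NEG      4
PUSH 4   4 4
DUP      4 4 4
POP      4 4
DUP      4 4 4
DUP      4 4 4 4
EQ       4 4 1
GT       4 1
STORE 2  4
PUSH -5  4 -5
OVER     4 -5 4
SWAP     4 4 -5
NEG      4 4 5
MUL      4 20
POP      4
STORE 1  (empty)
PUSH 32  32
LOAD 2   32 1
SUB      31
DUP      31 31
POP      31
LOAD 2   31 1
ADD      32
LOAD 2   32 1
SWAP     1 32
OVER     1 32 1
SWAP     1 1 32
ROT      1 32 1

[1, 32, 1]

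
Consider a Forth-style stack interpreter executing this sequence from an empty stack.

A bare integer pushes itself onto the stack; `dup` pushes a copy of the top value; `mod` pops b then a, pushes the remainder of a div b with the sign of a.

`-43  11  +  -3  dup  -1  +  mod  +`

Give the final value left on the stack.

-35

-43 → [-43]
11  → [-43, 11]
+   → [-32]
-3  → [-32, -3]
dup → [-32, -3, -3]
-1  → [-32, -3, -3, -1]
+   → [-32, -3, -4]
mod → [-32, -3]
+   → [-35]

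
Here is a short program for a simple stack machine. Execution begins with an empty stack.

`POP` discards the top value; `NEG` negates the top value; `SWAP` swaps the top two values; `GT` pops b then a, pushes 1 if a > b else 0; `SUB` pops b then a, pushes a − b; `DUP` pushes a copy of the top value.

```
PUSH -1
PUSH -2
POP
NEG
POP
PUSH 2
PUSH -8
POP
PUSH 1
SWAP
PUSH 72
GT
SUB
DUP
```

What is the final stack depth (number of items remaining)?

PUSH -1 → -1
PUSH -2 → -1 -2
POP     → -1
NEG     → 1
POP     → (empty)
PUSH 2  → 2
PUSH -8 → 2 -8
POP     → 2
PUSH 1  → 2 1
SWAP    → 1 2
PUSH 72 → 1 2 72
GT      → 1 0
SUB     → 1
DUP     → 1 1

2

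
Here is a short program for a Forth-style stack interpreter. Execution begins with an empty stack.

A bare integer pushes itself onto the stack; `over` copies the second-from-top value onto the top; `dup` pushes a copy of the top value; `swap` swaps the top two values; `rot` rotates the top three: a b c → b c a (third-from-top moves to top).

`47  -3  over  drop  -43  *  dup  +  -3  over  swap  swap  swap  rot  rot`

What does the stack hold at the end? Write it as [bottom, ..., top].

[47, -3, 258, 258]

47   : 47
-3   : 47 -3
over : 47 -3 47
drop : 47 -3
-43  : 47 -3 -43
*    : 47 129
dup  : 47 129 129
+    : 47 258
-3   : 47 258 -3
over : 47 258 -3 258
swap : 47 258 258 -3
swap : 47 258 -3 258
swap : 47 258 258 -3
rot  : 47 258 -3 258
rot  : 47 -3 258 258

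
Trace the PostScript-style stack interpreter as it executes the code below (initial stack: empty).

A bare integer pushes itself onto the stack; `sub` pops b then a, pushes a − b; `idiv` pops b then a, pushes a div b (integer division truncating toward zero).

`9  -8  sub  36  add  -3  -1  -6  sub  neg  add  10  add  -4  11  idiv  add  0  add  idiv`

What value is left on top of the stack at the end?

26

9     [9]
-8    [9, -8]
sub   [17]
36    [17, 36]
add   [53]
-3    [53, -3]
-1    [53, -3, -1]
-6    [53, -3, -1, -6]
sub   [53, -3, 5]
neg   [53, -3, -5]
add   [53, -8]
10    [53, -8, 10]
add   [53, 2]
-4    [53, 2, -4]
11    [53, 2, -4, 11]
idiv  [53, 2, 0]
add   [53, 2]
0     [53, 2, 0]
add   [53, 2]
idiv  [26]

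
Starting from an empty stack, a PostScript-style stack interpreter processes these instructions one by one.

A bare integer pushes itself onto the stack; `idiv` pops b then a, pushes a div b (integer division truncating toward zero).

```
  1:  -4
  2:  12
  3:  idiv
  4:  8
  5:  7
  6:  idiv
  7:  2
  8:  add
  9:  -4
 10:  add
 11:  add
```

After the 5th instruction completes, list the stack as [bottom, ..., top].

[0, 8, 7]

-4   → -4
12   → -4 12
idiv → 0
8    → 0 8
7    → 0 8 7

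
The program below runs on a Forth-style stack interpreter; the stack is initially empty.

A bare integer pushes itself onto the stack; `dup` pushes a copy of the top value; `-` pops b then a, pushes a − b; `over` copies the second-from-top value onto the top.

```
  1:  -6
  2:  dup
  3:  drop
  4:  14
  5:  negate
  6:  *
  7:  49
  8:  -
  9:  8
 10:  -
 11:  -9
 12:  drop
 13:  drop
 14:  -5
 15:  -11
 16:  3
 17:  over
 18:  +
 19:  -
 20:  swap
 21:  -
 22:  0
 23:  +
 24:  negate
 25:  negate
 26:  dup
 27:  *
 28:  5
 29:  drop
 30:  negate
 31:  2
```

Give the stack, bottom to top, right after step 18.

-6     → [-6]
dup    → [-6, -6]
drop   → [-6]
14     → [-6, 14]
negate → [-6, -14]
*      → [84]
49     → [84, 49]
-      → [35]
8      → [35, 8]
-      → [27]
-9     → [27, -9]
drop   → [27]
drop   → []
-5     → [-5]
-11    → [-5, -11]
3      → [-5, -11, 3]
over   → [-5, -11, 3, -11]
+      → [-5, -11, -8]

[-5, -11, -8]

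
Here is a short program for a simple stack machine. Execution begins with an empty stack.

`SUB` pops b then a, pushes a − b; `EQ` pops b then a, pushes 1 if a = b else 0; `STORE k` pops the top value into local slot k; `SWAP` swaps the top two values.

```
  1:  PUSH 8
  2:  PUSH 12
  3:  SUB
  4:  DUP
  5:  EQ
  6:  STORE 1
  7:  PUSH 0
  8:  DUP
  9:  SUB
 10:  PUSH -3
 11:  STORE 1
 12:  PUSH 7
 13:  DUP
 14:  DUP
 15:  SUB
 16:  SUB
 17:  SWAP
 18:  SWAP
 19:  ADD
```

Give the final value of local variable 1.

-3

PUSH 8  -> 8
PUSH 12 -> 8 12
SUB     -> -4
DUP     -> -4 -4
EQ      -> 1
STORE 1 -> (empty)
PUSH 0  -> 0
DUP     -> 0 0
SUB     -> 0
PUSH -3 -> 0 -3
STORE 1 -> 0
PUSH 7  -> 0 7
DUP     -> 0 7 7
DUP     -> 0 7 7 7
SUB     -> 0 7 0
SUB     -> 0 7
SWAP    -> 7 0
SWAP    -> 0 7
ADD     -> 7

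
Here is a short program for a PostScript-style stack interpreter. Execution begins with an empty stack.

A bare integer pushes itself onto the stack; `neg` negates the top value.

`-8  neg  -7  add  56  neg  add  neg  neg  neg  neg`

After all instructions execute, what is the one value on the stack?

-8  : -8
neg : 8
-7  : 8 -7
add : 1
56  : 1 56
neg : 1 -56
add : -55
neg : 55
neg : -55
neg : 55
neg : -55

-55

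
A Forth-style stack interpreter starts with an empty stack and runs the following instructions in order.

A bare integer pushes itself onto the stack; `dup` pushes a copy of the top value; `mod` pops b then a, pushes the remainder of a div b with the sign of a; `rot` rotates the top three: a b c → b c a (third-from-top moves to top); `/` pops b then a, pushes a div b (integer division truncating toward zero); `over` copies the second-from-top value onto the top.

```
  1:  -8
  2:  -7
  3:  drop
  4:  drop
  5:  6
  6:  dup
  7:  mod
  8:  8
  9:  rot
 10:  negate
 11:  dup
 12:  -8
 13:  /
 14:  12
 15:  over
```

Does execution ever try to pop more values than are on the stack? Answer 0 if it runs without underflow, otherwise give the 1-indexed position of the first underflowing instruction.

-8    -8
-7    -8 -7
drop  -8
drop  (empty)
6     6
dup   6 6
mod   0
8     0 8
rot  — needs 3 operands, stack has 2 → underflow

9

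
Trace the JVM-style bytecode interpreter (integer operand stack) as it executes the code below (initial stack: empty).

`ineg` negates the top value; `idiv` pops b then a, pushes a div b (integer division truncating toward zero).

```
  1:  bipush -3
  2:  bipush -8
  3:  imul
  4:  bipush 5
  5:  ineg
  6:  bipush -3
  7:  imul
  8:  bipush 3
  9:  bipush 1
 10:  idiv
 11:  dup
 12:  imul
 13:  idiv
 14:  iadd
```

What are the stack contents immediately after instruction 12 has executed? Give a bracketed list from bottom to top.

bipush -3 : [-3]
bipush -8 : [-3, -8]
imul      : [24]
bipush 5  : [24, 5]
ineg      : [24, -5]
bipush -3 : [24, -5, -3]
imul      : [24, 15]
bipush 3  : [24, 15, 3]
bipush 1  : [24, 15, 3, 1]
idiv      : [24, 15, 3]
dup       : [24, 15, 3, 3]
imul      : [24, 15, 9]

[24, 15, 9]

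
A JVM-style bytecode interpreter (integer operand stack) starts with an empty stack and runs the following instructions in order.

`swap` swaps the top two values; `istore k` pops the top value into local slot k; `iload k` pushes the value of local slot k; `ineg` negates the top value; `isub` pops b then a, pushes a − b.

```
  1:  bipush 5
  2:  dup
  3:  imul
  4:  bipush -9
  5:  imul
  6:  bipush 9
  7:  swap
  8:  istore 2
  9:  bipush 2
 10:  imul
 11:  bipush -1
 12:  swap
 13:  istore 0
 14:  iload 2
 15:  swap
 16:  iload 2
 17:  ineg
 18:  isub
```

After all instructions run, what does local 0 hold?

18

bipush 5   [5]
dup        [5, 5]
imul       [25]
bipush -9  [25, -9]
imul       [-225]
bipush 9   [-225, 9]
swap       [9, -225]
istore 2   [9]
bipush 2   [9, 2]
imul       [18]
bipush -1  [18, -1]
swap       [-1, 18]
istore 0   [-1]
iload 2    [-1, -225]
swap       [-225, -1]
iload 2    [-225, -1, -225]
ineg       [-225, -1, 225]
isub       [-225, -226]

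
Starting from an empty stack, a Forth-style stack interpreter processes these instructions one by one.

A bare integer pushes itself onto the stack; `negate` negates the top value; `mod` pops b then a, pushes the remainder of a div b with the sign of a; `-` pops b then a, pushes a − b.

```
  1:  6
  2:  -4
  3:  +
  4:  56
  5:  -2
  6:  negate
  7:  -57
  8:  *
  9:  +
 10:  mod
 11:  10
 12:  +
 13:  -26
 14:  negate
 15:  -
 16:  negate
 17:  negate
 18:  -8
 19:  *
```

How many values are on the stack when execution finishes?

6       [6]
-4      [6, -4]
+       [2]
56      [2, 56]
-2      [2, 56, -2]
negate  [2, 56, 2]
-57     [2, 56, 2, -57]
*       [2, 56, -114]
+       [2, -58]
mod     [2]
10      [2, 10]
+       [12]
-26     [12, -26]
negate  [12, 26]
-       [-14]
negate  [14]
negate  [-14]
-8      [-14, -8]
*       [112]

1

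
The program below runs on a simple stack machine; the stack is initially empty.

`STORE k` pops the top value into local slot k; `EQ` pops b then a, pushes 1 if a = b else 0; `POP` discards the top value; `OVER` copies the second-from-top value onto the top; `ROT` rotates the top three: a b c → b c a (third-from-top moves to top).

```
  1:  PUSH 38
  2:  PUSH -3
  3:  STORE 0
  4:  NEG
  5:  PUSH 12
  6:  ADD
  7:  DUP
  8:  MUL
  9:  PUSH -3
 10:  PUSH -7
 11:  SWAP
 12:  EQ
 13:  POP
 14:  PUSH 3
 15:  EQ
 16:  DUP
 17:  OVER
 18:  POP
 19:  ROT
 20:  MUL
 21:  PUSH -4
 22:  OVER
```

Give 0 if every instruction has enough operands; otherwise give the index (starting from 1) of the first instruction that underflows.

PUSH 38  [38]
PUSH -3  [38, -3]
STORE 0  [38]
NEG      [-38]
PUSH 12  [-38, 12]
ADD      [-26]
DUP      [-26, -26]
MUL      [676]
PUSH -3  [676, -3]
PUSH -7  [676, -3, -7]
SWAP     [676, -7, -3]
EQ       [676, 0]
POP      [676]
PUSH 3   [676, 3]
EQ       [0]
DUP      [0, 0]
OVER     [0, 0, 0]
POP      [0, 0]
ROT  — needs 3 operands, stack has 2 → underflow

19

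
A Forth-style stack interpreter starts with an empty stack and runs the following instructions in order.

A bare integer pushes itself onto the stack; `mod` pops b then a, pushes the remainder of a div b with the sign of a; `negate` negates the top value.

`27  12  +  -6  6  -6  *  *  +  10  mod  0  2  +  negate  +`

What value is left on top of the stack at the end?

3

27     → [27]
12     → [27, 12]
+      → [39]
-6     → [39, -6]
6      → [39, -6, 6]
-6     → [39, -6, 6, -6]
*      → [39, -6, -36]
*      → [39, 216]
+      → [255]
10     → [255, 10]
mod    → [5]
0      → [5, 0]
2      → [5, 0, 2]
+      → [5, 2]
negate → [5, -2]
+      → [3]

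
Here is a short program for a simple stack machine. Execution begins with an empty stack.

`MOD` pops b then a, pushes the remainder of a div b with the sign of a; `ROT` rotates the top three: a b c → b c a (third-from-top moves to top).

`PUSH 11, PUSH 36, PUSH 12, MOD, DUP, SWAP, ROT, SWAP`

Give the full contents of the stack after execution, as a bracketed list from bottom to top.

[0, 11, 0]

PUSH 11 -> 11
PUSH 36 -> 11 36
PUSH 12 -> 11 36 12
MOD     -> 11 0
DUP     -> 11 0 0
SWAP    -> 11 0 0
ROT     -> 0 0 11
SWAP    -> 0 11 0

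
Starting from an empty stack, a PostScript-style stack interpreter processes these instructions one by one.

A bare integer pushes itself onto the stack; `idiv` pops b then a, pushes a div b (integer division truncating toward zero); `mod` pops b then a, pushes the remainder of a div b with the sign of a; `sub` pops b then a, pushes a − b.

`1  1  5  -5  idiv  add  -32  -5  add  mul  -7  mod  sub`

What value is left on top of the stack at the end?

1    → [1]
1    → [1, 1]
5    → [1, 1, 5]
-5   → [1, 1, 5, -5]
idiv → [1, 1, -1]
add  → [1, 0]
-32  → [1, 0, -32]
-5   → [1, 0, -32, -5]
add  → [1, 0, -37]
mul  → [1, 0]
-7   → [1, 0, -7]
mod  → [1, 0]
sub  → [1]

1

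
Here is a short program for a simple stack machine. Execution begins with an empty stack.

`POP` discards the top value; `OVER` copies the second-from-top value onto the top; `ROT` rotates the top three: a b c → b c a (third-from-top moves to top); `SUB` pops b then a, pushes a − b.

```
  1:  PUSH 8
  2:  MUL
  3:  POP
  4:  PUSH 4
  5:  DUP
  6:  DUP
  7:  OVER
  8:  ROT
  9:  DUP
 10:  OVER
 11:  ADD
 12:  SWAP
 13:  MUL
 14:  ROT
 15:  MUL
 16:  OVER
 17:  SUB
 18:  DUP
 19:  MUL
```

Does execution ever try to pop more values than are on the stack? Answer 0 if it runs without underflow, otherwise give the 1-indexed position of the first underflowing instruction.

2

PUSH 8 : [8]
MUL  — needs 2 operands, stack has 1 → underflow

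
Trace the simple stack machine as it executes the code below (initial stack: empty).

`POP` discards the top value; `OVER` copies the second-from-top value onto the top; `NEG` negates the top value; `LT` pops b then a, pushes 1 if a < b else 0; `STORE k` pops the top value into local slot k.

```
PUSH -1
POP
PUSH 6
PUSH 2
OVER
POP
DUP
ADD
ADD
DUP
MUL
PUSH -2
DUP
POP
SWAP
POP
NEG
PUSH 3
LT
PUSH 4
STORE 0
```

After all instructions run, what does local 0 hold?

PUSH -1  [-1]
POP      []
PUSH 6   [6]
PUSH 2   [6, 2]
OVER     [6, 2, 6]
POP      [6, 2]
DUP      [6, 2, 2]
ADD      [6, 4]
ADD      [10]
DUP      [10, 10]
MUL      [100]
PUSH -2  [100, -2]
DUP      [100, -2, -2]
POP      [100, -2]
SWAP     [-2, 100]
POP      [-2]
NEG      [2]
PUSH 3   [2, 3]
LT       [1]
PUSH 4   [1, 4]
STORE 0  [1]

4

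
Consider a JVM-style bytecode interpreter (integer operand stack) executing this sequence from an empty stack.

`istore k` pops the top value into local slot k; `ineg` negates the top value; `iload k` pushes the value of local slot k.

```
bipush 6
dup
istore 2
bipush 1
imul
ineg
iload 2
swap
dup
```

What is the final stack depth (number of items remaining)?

bipush 6 -> 6
dup      -> 6 6
istore 2 -> 6
bipush 1 -> 6 1
imul     -> 6
ineg     -> -6
iload 2  -> -6 6
swap     -> 6 -6
dup      -> 6 -6 -6

3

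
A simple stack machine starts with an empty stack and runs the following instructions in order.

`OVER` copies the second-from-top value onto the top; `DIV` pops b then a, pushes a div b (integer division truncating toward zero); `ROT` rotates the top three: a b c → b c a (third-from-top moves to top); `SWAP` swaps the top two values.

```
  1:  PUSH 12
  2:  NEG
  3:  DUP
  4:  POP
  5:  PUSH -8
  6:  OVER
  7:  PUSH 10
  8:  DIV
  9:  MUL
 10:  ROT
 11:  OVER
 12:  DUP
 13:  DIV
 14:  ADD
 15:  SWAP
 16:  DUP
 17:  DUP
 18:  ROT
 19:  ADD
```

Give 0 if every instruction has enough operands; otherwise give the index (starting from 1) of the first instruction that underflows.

PUSH 12  [12]
NEG      [-12]
DUP      [-12, -12]
POP      [-12]
PUSH -8  [-12, -8]
OVER     [-12, -8, -12]
PUSH 10  [-12, -8, -12, 10]
DIV      [-12, -8, -1]
MUL      [-12, 8]
ROT  — needs 3 operands, stack has 2 → underflow

10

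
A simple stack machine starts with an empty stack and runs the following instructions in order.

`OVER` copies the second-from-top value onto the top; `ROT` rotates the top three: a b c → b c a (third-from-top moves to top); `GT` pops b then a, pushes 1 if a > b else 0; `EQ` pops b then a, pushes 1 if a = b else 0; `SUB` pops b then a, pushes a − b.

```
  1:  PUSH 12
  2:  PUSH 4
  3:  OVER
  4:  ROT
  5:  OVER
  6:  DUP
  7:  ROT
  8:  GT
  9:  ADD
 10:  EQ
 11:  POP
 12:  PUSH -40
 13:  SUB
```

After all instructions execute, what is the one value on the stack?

PUSH 12  → [12]
PUSH 4   → [12, 4]
OVER     → [12, 4, 12]
ROT      → [4, 12, 12]
OVER     → [4, 12, 12, 12]
DUP      → [4, 12, 12, 12, 12]
ROT      → [4, 12, 12, 12, 12]
GT       → [4, 12, 12, 0]
ADD      → [4, 12, 12]
EQ       → [4, 1]
POP      → [4]
PUSH -40 → [4, -40]
SUB      → [44]

44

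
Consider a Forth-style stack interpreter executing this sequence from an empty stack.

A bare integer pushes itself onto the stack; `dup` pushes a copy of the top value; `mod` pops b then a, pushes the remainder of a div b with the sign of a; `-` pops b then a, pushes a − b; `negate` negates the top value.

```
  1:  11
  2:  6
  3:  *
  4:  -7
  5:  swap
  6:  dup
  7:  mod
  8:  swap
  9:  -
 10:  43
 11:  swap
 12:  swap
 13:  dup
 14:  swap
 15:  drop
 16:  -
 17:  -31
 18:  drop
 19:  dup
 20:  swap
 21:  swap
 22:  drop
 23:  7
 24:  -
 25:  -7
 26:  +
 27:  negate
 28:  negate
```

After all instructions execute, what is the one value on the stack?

-50

11     : [11]
6      : [11, 6]
*      : [66]
-7     : [66, -7]
swap   : [-7, 66]
dup    : [-7, 66, 66]
mod    : [-7, 0]
swap   : [0, -7]
-      : [7]
43     : [7, 43]
swap   : [43, 7]
swap   : [7, 43]
dup    : [7, 43, 43]
swap   : [7, 43, 43]
drop   : [7, 43]
-      : [-36]
-31    : [-36, -31]
drop   : [-36]
dup    : [-36, -36]
swap   : [-36, -36]
swap   : [-36, -36]
drop   : [-36]
7      : [-36, 7]
-      : [-43]
-7     : [-43, -7]
+      : [-50]
negate : [50]
negate : [-50]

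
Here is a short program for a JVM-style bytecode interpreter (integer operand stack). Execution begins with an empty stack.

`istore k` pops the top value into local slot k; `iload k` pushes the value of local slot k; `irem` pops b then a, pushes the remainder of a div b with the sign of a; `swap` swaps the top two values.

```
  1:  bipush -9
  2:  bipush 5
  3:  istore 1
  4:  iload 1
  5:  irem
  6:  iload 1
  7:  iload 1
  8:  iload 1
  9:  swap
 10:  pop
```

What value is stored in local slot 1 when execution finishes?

5

bipush -9 → [-9]
bipush 5  → [-9, 5]
istore 1  → [-9]
iload 1   → [-9, 5]
irem      → [-4]
iload 1   → [-4, 5]
iload 1   → [-4, 5, 5]
iload 1   → [-4, 5, 5, 5]
swap      → [-4, 5, 5, 5]
pop       → [-4, 5, 5]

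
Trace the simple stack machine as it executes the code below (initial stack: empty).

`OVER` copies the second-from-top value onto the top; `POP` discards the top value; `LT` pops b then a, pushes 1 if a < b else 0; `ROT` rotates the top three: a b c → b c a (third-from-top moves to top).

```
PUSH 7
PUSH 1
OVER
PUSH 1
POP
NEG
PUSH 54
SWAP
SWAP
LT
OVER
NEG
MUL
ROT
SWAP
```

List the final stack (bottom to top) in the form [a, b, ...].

[1, 7, -1]

PUSH 7  -> [7]
PUSH 1  -> [7, 1]
OVER    -> [7, 1, 7]
PUSH 1  -> [7, 1, 7, 1]
POP     -> [7, 1, 7]
NEG     -> [7, 1, -7]
PUSH 54 -> [7, 1, -7, 54]
SWAP    -> [7, 1, 54, -7]
SWAP    -> [7, 1, -7, 54]
LT      -> [7, 1, 1]
OVER    -> [7, 1, 1, 1]
NEG     -> [7, 1, 1, -1]
MUL     -> [7, 1, -1]
ROT     -> [1, -1, 7]
SWAP    -> [1, 7, -1]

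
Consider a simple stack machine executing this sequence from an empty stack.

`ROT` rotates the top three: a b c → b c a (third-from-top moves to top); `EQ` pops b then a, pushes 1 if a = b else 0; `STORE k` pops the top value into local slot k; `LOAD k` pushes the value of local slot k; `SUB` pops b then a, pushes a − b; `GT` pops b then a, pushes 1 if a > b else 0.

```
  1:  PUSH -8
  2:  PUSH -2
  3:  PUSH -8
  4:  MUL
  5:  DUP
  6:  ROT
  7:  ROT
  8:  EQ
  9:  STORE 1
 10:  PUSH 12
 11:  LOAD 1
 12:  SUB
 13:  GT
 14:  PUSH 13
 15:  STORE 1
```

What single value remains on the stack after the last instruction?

PUSH -8  -8
PUSH -2  -8 -2
PUSH -8  -8 -2 -8
MUL      -8 16
DUP      -8 16 16
ROT      16 16 -8
ROT      16 -8 16
EQ       16 0
STORE 1  16
PUSH 12  16 12
LOAD 1   16 12 0
SUB      16 12
GT       1
PUSH 13  1 13
STORE 1  1

1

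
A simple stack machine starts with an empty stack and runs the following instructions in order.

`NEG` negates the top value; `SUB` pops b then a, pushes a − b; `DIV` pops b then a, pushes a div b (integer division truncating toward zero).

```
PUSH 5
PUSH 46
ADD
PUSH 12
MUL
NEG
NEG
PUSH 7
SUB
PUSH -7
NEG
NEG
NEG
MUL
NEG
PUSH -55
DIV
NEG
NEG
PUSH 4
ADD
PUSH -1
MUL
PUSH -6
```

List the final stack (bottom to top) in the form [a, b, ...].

[-81, -6]

PUSH 5   : [5]
PUSH 46  : [5, 46]
ADD      : [51]
PUSH 12  : [51, 12]
MUL      : [612]
NEG      : [-612]
NEG      : [612]
PUSH 7   : [612, 7]
SUB      : [605]
PUSH -7  : [605, -7]
NEG      : [605, 7]
NEG      : [605, -7]
NEG      : [605, 7]
MUL      : [4235]
NEG      : [-4235]
PUSH -55 : [-4235, -55]
DIV      : [77]
NEG      : [-77]
NEG      : [77]
PUSH 4   : [77, 4]
ADD      : [81]
PUSH -1  : [81, -1]
MUL      : [-81]
PUSH -6  : [-81, -6]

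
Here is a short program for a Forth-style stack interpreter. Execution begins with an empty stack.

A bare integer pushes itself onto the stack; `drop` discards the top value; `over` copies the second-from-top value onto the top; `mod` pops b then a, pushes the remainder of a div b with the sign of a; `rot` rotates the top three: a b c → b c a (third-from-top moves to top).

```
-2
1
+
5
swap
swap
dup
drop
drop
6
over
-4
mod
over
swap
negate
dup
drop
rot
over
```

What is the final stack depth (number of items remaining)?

5

-2      [-2]
1       [-2, 1]
+       [-1]
5       [-1, 5]
swap    [5, -1]
swap    [-1, 5]
dup     [-1, 5, 5]
drop    [-1, 5]
drop    [-1]
6       [-1, 6]
over    [-1, 6, -1]
-4      [-1, 6, -1, -4]
mod     [-1, 6, -1]
over    [-1, 6, -1, 6]
swap    [-1, 6, 6, -1]
negate  [-1, 6, 6, 1]
dup     [-1, 6, 6, 1, 1]
drop    [-1, 6, 6, 1]
rot     [-1, 6, 1, 6]
over    [-1, 6, 1, 6, 1]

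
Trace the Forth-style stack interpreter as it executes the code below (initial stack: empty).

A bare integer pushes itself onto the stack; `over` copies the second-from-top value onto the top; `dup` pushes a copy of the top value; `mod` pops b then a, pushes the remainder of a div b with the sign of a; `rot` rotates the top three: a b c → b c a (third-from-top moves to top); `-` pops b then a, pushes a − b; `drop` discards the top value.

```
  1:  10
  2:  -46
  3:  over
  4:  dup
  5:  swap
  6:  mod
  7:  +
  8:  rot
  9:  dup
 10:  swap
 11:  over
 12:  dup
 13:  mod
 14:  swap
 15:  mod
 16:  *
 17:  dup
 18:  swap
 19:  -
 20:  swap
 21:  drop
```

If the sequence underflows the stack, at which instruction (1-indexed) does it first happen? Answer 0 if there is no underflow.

10   -> 10
-46  -> 10 -46
over -> 10 -46 10
dup  -> 10 -46 10 10
swap -> 10 -46 10 10
mod  -> 10 -46 0
+    -> 10 -46
rot  — needs 3 operands, stack has 2 → underflow

8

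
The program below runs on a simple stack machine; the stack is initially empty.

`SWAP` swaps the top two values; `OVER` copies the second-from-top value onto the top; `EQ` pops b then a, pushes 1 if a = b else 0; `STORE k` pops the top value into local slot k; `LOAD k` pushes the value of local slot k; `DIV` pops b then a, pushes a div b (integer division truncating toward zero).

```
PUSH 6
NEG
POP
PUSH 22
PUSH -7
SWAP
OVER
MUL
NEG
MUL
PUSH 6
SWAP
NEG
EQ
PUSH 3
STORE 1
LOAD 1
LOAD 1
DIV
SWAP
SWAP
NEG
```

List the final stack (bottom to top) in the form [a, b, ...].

PUSH 6  → 6
NEG     → -6
POP     → (empty)
PUSH 22 → 22
PUSH -7 → 22 -7
SWAP    → -7 22
OVER    → -7 22 -7
MUL     → -7 -154
NEG     → -7 154
MUL     → -1078
PUSH 6  → -1078 6
SWAP    → 6 -1078
NEG     → 6 1078
EQ      → 0
PUSH 3  → 0 3
STORE 1 → 0
LOAD 1  → 0 3
LOAD 1  → 0 3 3
DIV     → 0 1
SWAP    → 1 0
SWAP    → 0 1
NEG     → 0 -1

[0, -1]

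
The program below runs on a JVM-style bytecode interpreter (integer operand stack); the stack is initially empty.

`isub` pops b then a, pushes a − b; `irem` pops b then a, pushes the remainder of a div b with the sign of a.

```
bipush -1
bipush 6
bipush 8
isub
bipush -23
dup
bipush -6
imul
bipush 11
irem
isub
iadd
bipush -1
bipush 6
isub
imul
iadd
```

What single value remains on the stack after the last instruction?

bipush -1  : [-1]
bipush 6   : [-1, 6]
bipush 8   : [-1, 6, 8]
isub       : [-1, -2]
bipush -23 : [-1, -2, -23]
dup        : [-1, -2, -23, -23]
bipush -6  : [-1, -2, -23, -23, -6]
imul       : [-1, -2, -23, 138]
bipush 11  : [-1, -2, -23, 138, 11]
irem       : [-1, -2, -23, 6]
isub       : [-1, -2, -29]
iadd       : [-1, -31]
bipush -1  : [-1, -31, -1]
bipush 6   : [-1, -31, -1, 6]
isub       : [-1, -31, -7]
imul       : [-1, 217]
iadd       : [216]

216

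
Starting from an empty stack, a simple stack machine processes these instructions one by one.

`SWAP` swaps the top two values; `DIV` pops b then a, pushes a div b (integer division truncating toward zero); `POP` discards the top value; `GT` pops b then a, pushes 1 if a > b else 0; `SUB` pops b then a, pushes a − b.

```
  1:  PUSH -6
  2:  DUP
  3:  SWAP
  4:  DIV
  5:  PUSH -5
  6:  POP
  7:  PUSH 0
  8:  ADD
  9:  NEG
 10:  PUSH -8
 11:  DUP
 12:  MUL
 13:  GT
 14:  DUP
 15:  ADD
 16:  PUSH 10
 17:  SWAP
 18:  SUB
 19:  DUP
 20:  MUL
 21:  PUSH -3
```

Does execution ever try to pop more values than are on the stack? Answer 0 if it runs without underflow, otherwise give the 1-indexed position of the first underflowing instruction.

0

PUSH -6 : [-6]
DUP     : [-6, -6]
SWAP    : [-6, -6]
DIV     : [1]
PUSH -5 : [1, -5]
POP     : [1]
PUSH 0  : [1, 0]
ADD     : [1]
NEG     : [-1]
PUSH -8 : [-1, -8]
DUP     : [-1, -8, -8]
MUL     : [-1, 64]
GT      : [0]
DUP     : [0, 0]
ADD     : [0]
PUSH 10 : [0, 10]
SWAP    : [10, 0]
SUB     : [10]
DUP     : [10, 10]
MUL     : [100]
PUSH -3 : [100, -3]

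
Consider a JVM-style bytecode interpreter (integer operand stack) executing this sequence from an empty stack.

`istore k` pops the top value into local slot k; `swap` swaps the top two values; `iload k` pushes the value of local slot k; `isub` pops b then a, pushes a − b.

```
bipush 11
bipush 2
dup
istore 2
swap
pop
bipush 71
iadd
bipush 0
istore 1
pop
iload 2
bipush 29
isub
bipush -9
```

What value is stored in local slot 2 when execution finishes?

2

bipush 11  11
bipush 2   11 2
dup        11 2 2
istore 2   11 2
swap       2 11
pop        2
bipush 71  2 71
iadd       73
bipush 0   73 0
istore 1   73
pop        (empty)
iload 2    2
bipush 29  2 29
isub       -27
bipush -9  -27 -9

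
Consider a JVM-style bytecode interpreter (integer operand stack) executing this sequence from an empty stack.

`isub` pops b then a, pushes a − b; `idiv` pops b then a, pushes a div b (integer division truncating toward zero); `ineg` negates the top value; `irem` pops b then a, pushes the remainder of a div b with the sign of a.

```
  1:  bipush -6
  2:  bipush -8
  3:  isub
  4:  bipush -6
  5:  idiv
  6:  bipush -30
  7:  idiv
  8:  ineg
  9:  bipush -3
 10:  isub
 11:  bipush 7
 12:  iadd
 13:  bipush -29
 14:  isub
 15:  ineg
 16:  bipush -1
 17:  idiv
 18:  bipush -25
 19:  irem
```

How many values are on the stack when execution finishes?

bipush -6  -> -6
bipush -8  -> -6 -8
isub       -> 2
bipush -6  -> 2 -6
idiv       -> 0
bipush -30 -> 0 -30
idiv       -> 0
ineg       -> 0
bipush -3  -> 0 -3
isub       -> 3
bipush 7   -> 3 7
iadd       -> 10
bipush -29 -> 10 -29
isub       -> 39
ineg       -> -39
bipush -1  -> -39 -1
idiv       -> 39
bipush -25 -> 39 -25
irem       -> 14

1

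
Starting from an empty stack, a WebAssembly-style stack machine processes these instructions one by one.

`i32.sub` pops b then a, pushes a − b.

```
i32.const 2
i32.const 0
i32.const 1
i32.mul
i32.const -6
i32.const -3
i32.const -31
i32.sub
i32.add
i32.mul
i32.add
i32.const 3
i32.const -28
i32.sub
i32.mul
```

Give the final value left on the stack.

i32.const 2   → [2]
i32.const 0   → [2, 0]
i32.const 1   → [2, 0, 1]
i32.mul       → [2, 0]
i32.const -6  → [2, 0, -6]
i32.const -3  → [2, 0, -6, -3]
i32.const -31 → [2, 0, -6, -3, -31]
i32.sub       → [2, 0, -6, 28]
i32.add       → [2, 0, 22]
i32.mul       → [2, 0]
i32.add       → [2]
i32.const 3   → [2, 3]
i32.const -28 → [2, 3, -28]
i32.sub       → [2, 31]
i32.mul       → [62]

62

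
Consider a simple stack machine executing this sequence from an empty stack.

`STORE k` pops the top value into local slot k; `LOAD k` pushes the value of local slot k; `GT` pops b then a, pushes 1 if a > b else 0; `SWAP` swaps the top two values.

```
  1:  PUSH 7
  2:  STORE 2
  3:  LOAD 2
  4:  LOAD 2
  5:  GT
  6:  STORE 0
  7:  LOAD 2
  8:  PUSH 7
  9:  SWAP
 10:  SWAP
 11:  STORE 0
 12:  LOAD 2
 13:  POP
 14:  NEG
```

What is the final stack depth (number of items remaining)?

PUSH 7  : [7]
STORE 2 : []
LOAD 2  : [7]
LOAD 2  : [7, 7]
GT      : [0]
STORE 0 : []
LOAD 2  : [7]
PUSH 7  : [7, 7]
SWAP    : [7, 7]
SWAP    : [7, 7]
STORE 0 : [7]
LOAD 2  : [7, 7]
POP     : [7]
NEG     : [-7]

1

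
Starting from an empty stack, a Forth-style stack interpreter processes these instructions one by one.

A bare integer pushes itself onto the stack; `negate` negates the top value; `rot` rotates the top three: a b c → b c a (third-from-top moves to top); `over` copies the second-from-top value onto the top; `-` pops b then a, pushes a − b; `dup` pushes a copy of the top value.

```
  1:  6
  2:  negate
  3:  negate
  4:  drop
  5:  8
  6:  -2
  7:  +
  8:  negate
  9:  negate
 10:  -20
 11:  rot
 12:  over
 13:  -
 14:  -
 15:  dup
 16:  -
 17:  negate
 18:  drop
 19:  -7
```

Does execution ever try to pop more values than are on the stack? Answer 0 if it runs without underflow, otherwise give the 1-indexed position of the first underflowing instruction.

11

6       6
negate  -6
negate  6
drop    (empty)
8       8
-2      8 -2
+       6
negate  -6
negate  6
-20     6 -20
rot  — needs 3 operands, stack has 2 → underflow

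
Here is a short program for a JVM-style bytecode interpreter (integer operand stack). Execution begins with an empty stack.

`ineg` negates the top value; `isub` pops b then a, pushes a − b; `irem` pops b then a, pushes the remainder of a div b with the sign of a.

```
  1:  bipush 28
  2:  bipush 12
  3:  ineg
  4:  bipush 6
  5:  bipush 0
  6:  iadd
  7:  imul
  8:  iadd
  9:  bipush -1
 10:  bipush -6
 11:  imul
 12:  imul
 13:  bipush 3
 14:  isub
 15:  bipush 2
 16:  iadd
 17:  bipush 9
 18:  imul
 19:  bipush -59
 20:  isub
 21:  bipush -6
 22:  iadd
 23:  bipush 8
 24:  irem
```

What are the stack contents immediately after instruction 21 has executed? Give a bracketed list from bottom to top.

[-2326, -6]

bipush 28  → 28
bipush 12  → 28 12
ineg       → 28 -12
bipush 6   → 28 -12 6
bipush 0   → 28 -12 6 0
iadd       → 28 -12 6
imul       → 28 -72
iadd       → -44
bipush -1  → -44 -1
bipush -6  → -44 -1 -6
imul       → -44 6
imul       → -264
bipush 3   → -264 3
isub       → -267
bipush 2   → -267 2
iadd       → -265
bipush 9   → -265 9
imul       → -2385
bipush -59 → -2385 -59
isub       → -2326
bipush -6  → -2326 -6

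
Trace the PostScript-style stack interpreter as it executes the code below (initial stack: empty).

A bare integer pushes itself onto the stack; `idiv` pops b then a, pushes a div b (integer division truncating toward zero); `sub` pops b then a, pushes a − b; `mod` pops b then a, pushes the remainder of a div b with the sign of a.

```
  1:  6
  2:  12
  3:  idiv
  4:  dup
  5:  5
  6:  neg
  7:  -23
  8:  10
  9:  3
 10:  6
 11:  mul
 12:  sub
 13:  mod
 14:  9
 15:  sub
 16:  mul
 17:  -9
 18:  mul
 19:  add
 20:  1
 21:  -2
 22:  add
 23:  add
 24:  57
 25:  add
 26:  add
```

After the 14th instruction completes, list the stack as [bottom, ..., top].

6    : 6
12   : 6 12
idiv : 0
dup  : 0 0
5    : 0 0 5
neg  : 0 0 -5
-23  : 0 0 -5 -23
10   : 0 0 -5 -23 10
3    : 0 0 -5 -23 10 3
6    : 0 0 -5 -23 10 3 6
mul  : 0 0 -5 -23 10 18
sub  : 0 0 -5 -23 -8
mod  : 0 0 -5 -7
9    : 0 0 -5 -7 9

[0, 0, -5, -7, 9]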